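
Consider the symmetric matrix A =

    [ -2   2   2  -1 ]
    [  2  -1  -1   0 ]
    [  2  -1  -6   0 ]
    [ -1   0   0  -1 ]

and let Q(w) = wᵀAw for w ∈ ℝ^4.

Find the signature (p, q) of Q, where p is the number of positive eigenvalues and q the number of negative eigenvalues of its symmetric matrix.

Congruent diagonalization of A (simultaneous row and column reduction) yields pivots -2, 1, -5, -3/2.
So there are 1 positive, 3 negative pivots.

(1, 3)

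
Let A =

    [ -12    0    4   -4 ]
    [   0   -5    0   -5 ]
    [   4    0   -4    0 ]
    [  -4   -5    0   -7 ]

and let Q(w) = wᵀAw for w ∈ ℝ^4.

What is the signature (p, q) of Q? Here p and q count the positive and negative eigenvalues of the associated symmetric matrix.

Applying the same elementary operations to the rows and columns of A produces a congruent diagonal matrix with entries -12, -5, -8/3, 0.
That gives 3 negative, 1 zero pivots.

(0, 3)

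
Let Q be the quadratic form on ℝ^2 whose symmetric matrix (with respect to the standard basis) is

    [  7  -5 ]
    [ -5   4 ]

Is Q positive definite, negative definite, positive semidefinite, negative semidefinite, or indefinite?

positive definite

Leading principal minors: Δ_1 = 7, Δ_2 = 3.
All leading principal minors are positive, so by Sylvester's criterion Q is positive definite.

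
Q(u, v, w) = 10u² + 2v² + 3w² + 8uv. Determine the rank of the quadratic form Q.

The symmetric matrix is A = [[10, 4, 0], [4, 2, 0], [0, 0, 3]].
Symmetric row and column elimination reduces A to a congruent diagonal form with pivots 10, 2/5, 3.
Counting signs: 3 positive.
The rank is the number of nonzero pivots: 3.

3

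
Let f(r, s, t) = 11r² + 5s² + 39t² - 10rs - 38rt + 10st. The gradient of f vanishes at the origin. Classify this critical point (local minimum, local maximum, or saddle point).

local minimum

The Hessian at the origin is H = [[22, -10, -38], [-10, 10, 10], [-38, 10, 78]].
Applying the same elementary operations to the rows and columns of H produces a congruent diagonal matrix with entries 22, 60/11, 8/3.
So there are 3 positive pivots.
H is positive definite, so the origin is a strict local minimum.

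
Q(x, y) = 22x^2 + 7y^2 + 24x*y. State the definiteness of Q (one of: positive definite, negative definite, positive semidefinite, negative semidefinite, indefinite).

positive definite

The symmetric matrix of Q is A = [[22, 12], [12, 7]].
Leading principal minors: Δ_1 = 22, Δ_2 = 10.
All leading principal minors are positive, so by Sylvester's criterion Q is positive definite.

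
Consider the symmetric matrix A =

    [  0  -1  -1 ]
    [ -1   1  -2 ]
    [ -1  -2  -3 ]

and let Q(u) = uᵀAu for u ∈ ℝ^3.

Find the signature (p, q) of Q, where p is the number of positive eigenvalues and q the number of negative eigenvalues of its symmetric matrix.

(2, 1)

By Sylvester's law of inertia any congruent diagonalization of A has 2 positive, 1 negative and 0 zero entries.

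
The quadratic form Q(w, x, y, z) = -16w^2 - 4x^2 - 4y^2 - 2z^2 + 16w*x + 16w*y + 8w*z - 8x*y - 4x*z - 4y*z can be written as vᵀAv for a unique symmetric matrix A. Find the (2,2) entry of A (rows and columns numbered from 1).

The coefficient of x^2 in Q is -4, and that is exactly A[2,2].

-4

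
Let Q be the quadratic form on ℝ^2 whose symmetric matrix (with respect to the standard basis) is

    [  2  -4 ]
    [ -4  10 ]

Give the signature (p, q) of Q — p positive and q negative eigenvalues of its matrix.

Congruent diagonalization of A (simultaneous row and column reduction) yields pivots 2, 2.
Counting signs: 2 positive.

(2, 0)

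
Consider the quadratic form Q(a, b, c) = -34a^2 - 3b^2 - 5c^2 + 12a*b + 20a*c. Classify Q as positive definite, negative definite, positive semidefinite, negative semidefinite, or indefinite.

negative definite

The symmetric matrix of Q is A = [[-34, 6, 10], [6, -3, 0], [10, 0, -5]].
Leading principal minors: Δ_1 = -34, Δ_2 = 66, Δ_3 = -30.
The signs alternate starting with Δ_1 < 0, so by Sylvester's criterion Q is negative definite.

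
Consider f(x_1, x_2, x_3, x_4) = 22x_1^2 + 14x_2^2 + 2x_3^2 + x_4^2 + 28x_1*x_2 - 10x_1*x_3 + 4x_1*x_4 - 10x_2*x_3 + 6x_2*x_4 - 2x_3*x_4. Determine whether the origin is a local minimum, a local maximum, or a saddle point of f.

The Hessian at the origin is H = [[44, 28, -10, 4], [28, 28, -10, 6], [-10, -10, 4, -2], [4, 6, -2, 2]].
Congruent diagonalization of H (simultaneous row and column reduction) yields pivots 44, 112/11, 3/7, 5/12.
So there are 4 positive pivots.
H is positive definite, so the origin is a strict local minimum.

local minimum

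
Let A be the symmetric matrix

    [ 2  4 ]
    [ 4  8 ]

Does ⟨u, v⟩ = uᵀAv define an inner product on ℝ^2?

no

For the 2×2 matrix [[2, 4], [4, 8]]: det = 2·8 − (4)² = 0, trace = 10.
det = 0 so one eigenvalue is zero; the form is semidefinite with the sign of the trace.
⟨·,·⟩ is an inner product exactly when A is positive definite.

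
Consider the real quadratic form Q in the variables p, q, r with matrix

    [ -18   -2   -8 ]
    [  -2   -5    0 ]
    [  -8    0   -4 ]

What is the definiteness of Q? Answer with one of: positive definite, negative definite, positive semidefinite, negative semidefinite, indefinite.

negative definite

Row-reducing A symmetrically gives the diagonal entries -18, -43/9, -12/43.
So there are 3 negative pivots.
Hence Q is negative definite.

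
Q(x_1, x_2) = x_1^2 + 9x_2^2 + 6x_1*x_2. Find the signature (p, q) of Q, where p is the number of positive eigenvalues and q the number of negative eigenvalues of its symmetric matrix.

The associated matrix is A = [[1, 3], [3, 9]].
Symmetric row and column elimination reduces A to a congruent diagonal form with pivots 1, 0.
Counting signs: 1 positive, 1 zero.

(1, 0)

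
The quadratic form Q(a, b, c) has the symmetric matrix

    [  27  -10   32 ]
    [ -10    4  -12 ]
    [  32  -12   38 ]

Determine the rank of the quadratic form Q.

Congruent diagonalization of A (simultaneous row and column reduction) yields pivots 27, 8/27, 0.
Counting signs: 2 positive, 1 zero.
The rank is the number of nonzero pivots: 2.

2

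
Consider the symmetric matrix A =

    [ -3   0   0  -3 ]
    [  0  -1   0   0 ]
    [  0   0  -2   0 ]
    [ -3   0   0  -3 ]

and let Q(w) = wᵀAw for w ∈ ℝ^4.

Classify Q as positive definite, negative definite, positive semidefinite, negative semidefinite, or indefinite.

Row-reducing A symmetrically gives the diagonal entries -3, -1, -2, 0.
That gives 3 negative, 1 zero pivots.
Hence Q is negative semidefinite.

negative semidefinite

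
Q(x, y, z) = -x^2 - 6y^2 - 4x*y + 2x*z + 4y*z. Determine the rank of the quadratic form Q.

3

The associated matrix is A = [[-1, -2, 1], [-2, -6, 2], [1, 2, 0]].
Applying the same elementary operations to the rows and columns of A produces a congruent diagonal matrix with entries -1, -2, 1.
So there are 1 positive, 2 negative pivots.
The rank is the number of nonzero pivots: 3.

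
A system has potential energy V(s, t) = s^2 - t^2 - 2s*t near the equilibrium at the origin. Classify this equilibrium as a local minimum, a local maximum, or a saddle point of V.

saddle point

The Hessian at the origin is H = [[2, -2], [-2, -2]].
det H = 2·-2 − (-2)² = -8 < 0, so H is indefinite.
Therefore the origin is a saddle point.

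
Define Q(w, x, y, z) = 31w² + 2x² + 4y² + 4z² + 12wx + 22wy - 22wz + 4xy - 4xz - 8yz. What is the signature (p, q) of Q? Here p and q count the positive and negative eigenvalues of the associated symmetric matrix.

(3, 0)

Write A = [[31, 6, 11, -11], [6, 2, 2, -2], [11, 2, 4, -4], [-11, -2, -4, 4]].
Symmetric row and column elimination reduces A to a congruent diagonal form with pivots 31, 26/31, 1/13, 0.
So there are 3 positive, 1 zero pivots.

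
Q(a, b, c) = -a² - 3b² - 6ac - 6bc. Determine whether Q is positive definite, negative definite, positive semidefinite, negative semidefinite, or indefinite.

indefinite

The symmetric matrix is A = [[-1, 0, -3], [0, -3, -3], [-3, -3, 0]].
Symmetric row and column elimination reduces A to a congruent diagonal form with pivots -1, -3, 12.
Counting signs: 1 positive, 2 negative.
Hence Q is indefinite.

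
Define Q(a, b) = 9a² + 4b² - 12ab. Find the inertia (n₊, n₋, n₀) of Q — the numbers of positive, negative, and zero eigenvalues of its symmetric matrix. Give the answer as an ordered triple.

The associated matrix is A = [[9, -6], [-6, 4]].
Row-reducing A symmetrically gives the diagonal entries 9, 0.
So there are 1 positive, 1 zero pivots.

(1, 0, 1)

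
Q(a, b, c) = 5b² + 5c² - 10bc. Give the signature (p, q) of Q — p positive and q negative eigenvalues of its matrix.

The symmetric matrix is A = [[0, 0, 0], [0, 5, -5], [0, -5, 5]].
Symmetric row and column elimination reduces A to a congruent diagonal form with pivots 0, 5, 0.
Counting signs: 1 positive, 2 zero.

(1, 0)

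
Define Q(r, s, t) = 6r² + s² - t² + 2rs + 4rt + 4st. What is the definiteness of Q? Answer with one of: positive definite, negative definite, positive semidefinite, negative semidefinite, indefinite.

indefinite

Write A = [[6, 1, 2], [1, 1, 2], [2, 2, -1]].
An LDLᵀ factorisation of A has diagonal entries 6, 5/6, -5.
So there are 2 positive, 1 negative pivots.
Hence Q is indefinite.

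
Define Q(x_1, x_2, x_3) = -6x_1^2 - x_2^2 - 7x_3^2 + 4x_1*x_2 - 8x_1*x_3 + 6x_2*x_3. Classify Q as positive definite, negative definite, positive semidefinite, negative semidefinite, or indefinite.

Write A = [[-6, 2, -4], [2, -1, 3], [-4, 3, -7]].
Congruent diagonalization of A (simultaneous row and column reduction) yields pivots -6, -1/3, 4.
Counting signs: 1 positive, 2 negative.
Hence Q is indefinite.

indefinite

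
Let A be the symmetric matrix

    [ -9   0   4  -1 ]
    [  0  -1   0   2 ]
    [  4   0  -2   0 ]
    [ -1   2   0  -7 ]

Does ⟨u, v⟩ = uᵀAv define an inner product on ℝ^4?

Leading principal minors: Δ_1 = -9, Δ_2 = 9, Δ_3 = -2, Δ_4 = 4.
The signs alternate starting with Δ_1 < 0, so by Sylvester's criterion Q is negative definite.
⟨·,·⟩ is an inner product exactly when A is positive definite.

no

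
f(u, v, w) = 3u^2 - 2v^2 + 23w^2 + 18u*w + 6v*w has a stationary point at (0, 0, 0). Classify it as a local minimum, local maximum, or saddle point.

The Hessian at the origin is H = [[6, 0, 18], [0, -4, 6], [18, 6, 46]].
Symmetric row and column elimination reduces H to a congruent diagonal form with pivots 6, -4, 1.
That gives 2 positive, 1 negative pivots.
H is indefinite, so the origin is a saddle point.

saddle point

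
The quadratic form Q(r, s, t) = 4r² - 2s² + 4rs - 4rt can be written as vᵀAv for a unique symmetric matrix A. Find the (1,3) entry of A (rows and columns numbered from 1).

-2

The coefficient of r·t in Q is -4. For a symmetric A this equals A[1,3] + A[3,1] = 2·A[1,3].
So A[1,3] = -4/2 = -2.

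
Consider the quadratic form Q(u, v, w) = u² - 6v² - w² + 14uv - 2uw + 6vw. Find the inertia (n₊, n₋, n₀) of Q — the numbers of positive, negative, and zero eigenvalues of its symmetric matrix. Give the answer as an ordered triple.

The symmetric matrix is A = [[1, 7, -1], [7, -6, 3], [-1, 3, -1]].
An LDLᵀ factorisation of A has diagonal entries 1, -55, -2/11.
That gives 1 positive, 2 negative pivots.

(1, 2, 0)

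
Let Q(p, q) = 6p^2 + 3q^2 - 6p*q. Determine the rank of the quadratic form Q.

Write A = [[6, -3], [-3, 3]].
An LDLᵀ factorisation of A has diagonal entries 6, 3/2.
That gives 2 positive pivots.
The rank is the number of nonzero pivots: 2.

2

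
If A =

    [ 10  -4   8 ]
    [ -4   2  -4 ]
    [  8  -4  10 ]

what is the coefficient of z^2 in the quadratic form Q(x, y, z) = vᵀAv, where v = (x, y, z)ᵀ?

10

The coefficient of z^2 is the diagonal entry A[3,3] = 10.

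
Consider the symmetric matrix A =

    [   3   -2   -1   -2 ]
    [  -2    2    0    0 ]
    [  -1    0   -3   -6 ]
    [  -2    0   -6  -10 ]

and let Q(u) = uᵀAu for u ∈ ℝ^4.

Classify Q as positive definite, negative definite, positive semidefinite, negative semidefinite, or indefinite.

Symmetric row and column elimination reduces A to a congruent diagonal form with pivots 3, 2/3, -4, 2.
Counting signs: 3 positive, 1 negative.
Hence Q is indefinite.

indefinite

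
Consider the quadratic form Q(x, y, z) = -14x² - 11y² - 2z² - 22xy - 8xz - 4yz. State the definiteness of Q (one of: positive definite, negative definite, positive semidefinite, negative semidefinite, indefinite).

Write A = [[-14, -11, -4], [-11, -11, -2], [-4, -2, -2]].
Applying the same elementary operations to the rows and columns of A produces a congruent diagonal matrix with entries -14, -33/14, -10/33.
Counting signs: 3 negative.
Hence Q is negative definite.

negative definite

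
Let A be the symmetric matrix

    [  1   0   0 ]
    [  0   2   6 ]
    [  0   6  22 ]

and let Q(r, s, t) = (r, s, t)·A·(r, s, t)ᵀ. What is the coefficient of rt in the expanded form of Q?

0

The coefficient of rt is A[1,3] + A[3,1] = 2·0 = 0.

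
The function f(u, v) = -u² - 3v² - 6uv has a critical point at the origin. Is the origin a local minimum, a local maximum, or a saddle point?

saddle point

The Hessian at the origin is H = [[-2, -6], [-6, -6]].
det H = -2·-6 − (-6)² = -24 < 0, so H is indefinite.
Therefore the origin is a saddle point.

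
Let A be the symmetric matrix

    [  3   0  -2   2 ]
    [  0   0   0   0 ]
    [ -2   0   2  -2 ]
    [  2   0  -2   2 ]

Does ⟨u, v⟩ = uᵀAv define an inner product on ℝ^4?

Symmetric row and column elimination reduces A to a congruent diagonal form with pivots 3, 0, 2/3, 0.
Counting signs: 2 positive, 2 zero.
Hence Q is positive semidefinite.
⟨·,·⟩ is an inner product exactly when A is positive definite.

no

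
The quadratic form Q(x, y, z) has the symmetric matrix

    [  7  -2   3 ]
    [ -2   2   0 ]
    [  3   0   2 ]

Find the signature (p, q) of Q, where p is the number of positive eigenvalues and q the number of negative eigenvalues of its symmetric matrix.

Applying the same elementary operations to the rows and columns of A produces a congruent diagonal matrix with entries 7, 10/7, 1/5.
So there are 3 positive pivots.

(3, 0)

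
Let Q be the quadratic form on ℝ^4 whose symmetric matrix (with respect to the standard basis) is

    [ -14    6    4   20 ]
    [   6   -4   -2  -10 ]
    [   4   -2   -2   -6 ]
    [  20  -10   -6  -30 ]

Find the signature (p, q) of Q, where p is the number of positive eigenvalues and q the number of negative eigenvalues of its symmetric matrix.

Row-reducing A symmetrically gives the diagonal entries -14, -10/7, -4/5, 0.
So there are 3 negative, 1 zero pivots.

(0, 3)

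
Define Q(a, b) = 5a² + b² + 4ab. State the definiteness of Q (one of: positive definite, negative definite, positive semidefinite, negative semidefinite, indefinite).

positive definite

The symmetric matrix is A = [[5, 2], [2, 1]].
An LDLᵀ factorisation of A has diagonal entries 5, 1/5.
Counting signs: 2 positive.
Hence Q is positive definite.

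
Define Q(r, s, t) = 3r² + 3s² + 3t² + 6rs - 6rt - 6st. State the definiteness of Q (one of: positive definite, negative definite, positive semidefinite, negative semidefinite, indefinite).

positive semidefinite

Write A = [[3, 3, -3], [3, 3, -3], [-3, -3, 3]].
Symmetric row and column elimination reduces A to a congruent diagonal form with pivots 3, 0, 0.
That gives 1 positive, 2 zero pivots.
Hence Q is positive semidefinite.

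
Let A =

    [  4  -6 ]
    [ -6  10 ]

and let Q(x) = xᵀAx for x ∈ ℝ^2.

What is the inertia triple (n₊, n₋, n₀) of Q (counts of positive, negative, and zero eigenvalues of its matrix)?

Congruent diagonalization of A (simultaneous row and column reduction) yields pivots 4, 1.
That gives 2 positive pivots.

(2, 0, 0)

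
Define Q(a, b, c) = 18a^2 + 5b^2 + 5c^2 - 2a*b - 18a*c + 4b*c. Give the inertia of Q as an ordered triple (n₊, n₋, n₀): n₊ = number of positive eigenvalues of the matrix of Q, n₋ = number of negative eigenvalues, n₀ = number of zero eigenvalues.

The symmetric matrix is A = [[18, -1, -9], [-1, 5, 2], [-9, 2, 5]].
Congruent diagonalization of A (simultaneous row and column reduction) yields pivots 18, 89/18, 4/89.
So there are 3 positive pivots.

(3, 0, 0)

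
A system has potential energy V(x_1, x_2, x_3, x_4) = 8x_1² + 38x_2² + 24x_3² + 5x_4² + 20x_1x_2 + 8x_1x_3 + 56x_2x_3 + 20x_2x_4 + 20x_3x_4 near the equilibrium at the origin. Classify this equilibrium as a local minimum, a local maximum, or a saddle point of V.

The Hessian at the origin is H = [[16, 20, 8, 0], [20, 76, 56, 20], [8, 56, 48, 20], [0, 20, 20, 10]].
Congruent diagonalization of H (simultaneous row and column reduction) yields pivots 16, 51, 128/51, 5/8.
So there are 4 positive pivots.
H is positive definite, so the origin is a strict local minimum.

local minimum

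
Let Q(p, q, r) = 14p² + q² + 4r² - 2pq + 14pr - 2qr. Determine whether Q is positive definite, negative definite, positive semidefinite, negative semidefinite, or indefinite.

positive definite

The symmetric matrix of Q is A = [[14, -1, 7], [-1, 1, -1], [7, -1, 4]].
Leading principal minors: Δ_1 = 14, Δ_2 = 13, Δ_3 = 3.
All leading principal minors are positive, so by Sylvester's criterion Q is positive definite.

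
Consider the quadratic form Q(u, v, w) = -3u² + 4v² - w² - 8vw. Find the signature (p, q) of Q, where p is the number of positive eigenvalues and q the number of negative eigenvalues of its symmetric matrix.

Write A = [[-3, 0, 0], [0, 4, -4], [0, -4, -1]].
Row-reducing A symmetrically gives the diagonal entries -3, 4, -5.
So there are 1 positive, 2 negative pivots.

(1, 2)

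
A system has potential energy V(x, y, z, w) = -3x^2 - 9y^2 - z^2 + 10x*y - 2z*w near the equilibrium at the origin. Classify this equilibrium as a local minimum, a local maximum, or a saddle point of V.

saddle point

The Hessian at the origin is H = [[-6, 10, 0, 0], [10, -18, 0, 0], [0, 0, -2, -2], [0, 0, -2, 0]].
Symmetric row and column elimination reduces H to a congruent diagonal form with pivots -6, -4/3, -2, 2.
That gives 1 positive, 3 negative pivots.
H is indefinite, so the origin is a saddle point.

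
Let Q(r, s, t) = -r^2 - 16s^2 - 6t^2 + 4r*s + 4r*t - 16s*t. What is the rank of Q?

3

Write A = [[-1, 2, 2], [2, -16, -8], [2, -8, -6]].
Symmetric row and column elimination reduces A to a congruent diagonal form with pivots -1, -12, -2/3.
Counting signs: 3 negative.
The rank is the number of nonzero pivots: 3.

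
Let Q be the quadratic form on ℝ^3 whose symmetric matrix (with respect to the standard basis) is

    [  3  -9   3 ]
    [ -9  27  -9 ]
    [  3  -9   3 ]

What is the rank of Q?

1

Applying the same elementary operations to the rows and columns of A produces a congruent diagonal matrix with entries 3, 0, 0.
Counting signs: 1 positive, 2 zero.
The rank is the number of nonzero pivots: 1.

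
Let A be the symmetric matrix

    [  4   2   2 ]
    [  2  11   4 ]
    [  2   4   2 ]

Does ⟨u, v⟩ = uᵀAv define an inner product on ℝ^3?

yes

Symmetric row and column elimination reduces A to a congruent diagonal form with pivots 4, 10, 1/10.
So there are 3 positive pivots.
Hence Q is positive definite.
⟨·,·⟩ is an inner product exactly when A is positive definite.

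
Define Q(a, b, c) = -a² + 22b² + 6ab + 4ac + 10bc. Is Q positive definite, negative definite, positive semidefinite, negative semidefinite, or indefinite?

The symmetric matrix is A = [[-1, 3, 2], [3, 22, 5], [2, 5, 0]].
Applying the same elementary operations to the rows and columns of A produces a congruent diagonal matrix with entries -1, 31, 3/31.
That gives 2 positive, 1 negative pivots.
Hence Q is indefinite.

indefinite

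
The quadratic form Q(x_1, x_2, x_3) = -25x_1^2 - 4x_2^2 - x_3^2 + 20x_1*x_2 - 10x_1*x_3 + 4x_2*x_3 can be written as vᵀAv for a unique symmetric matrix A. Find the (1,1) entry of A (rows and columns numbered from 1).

The coefficient of x_1^2 in Q is -25, and that is exactly A[1,1].

-25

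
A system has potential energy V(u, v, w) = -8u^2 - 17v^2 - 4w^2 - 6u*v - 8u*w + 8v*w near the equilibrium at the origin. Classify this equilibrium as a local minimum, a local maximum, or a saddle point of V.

The Hessian at the origin is H = [[-16, -6, -8], [-6, -34, 8], [-8, 8, -8]].
Congruent diagonalization of H (simultaneous row and column reduction) yields pivots -16, -127/4, -24/127.
Counting signs: 3 negative.
H is negative definite, so the origin is a strict local maximum.

local maximum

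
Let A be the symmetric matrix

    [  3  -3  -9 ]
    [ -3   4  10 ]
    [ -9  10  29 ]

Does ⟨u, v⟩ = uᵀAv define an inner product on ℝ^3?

An LDLᵀ factorisation of A has diagonal entries 3, 1, 1.
Counting signs: 3 positive.
Hence Q is positive definite.
⟨·,·⟩ is an inner product exactly when A is positive definite.

yes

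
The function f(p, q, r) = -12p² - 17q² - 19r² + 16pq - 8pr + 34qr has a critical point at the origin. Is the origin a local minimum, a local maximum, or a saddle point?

local maximum

The Hessian at the origin is H = [[-24, 16, -8], [16, -34, 34], [-8, 34, -38]].
Row-reducing H symmetrically gives the diagonal entries -24, -70/3, -4/35.
That gives 3 negative pivots.
H is negative definite, so the origin is a strict local maximum.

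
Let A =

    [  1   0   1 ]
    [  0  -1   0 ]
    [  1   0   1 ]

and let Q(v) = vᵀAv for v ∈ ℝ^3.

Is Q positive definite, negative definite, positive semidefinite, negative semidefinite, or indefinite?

Row-reducing A symmetrically gives the diagonal entries 1, -1, 0.
That gives 1 positive, 1 negative, 1 zero pivots.
Hence Q is indefinite.

indefinite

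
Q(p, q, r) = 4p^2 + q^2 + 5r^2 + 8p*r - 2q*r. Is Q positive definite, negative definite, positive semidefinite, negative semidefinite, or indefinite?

The associated matrix is A = [[4, 0, 4], [0, 1, -1], [4, -1, 5]].
Row-reducing A symmetrically gives the diagonal entries 4, 1, 0.
So there are 2 positive, 1 zero pivots.
Hence Q is positive semidefinite.

positive semidefinite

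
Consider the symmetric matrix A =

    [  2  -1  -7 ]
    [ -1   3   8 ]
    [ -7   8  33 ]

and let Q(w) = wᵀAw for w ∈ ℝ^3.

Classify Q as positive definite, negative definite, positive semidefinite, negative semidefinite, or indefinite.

Leading principal minors: Δ_1 = 2, Δ_2 = 5, Δ_3 = 2.
All leading principal minors are positive, so by Sylvester's criterion Q is positive definite.

positive definite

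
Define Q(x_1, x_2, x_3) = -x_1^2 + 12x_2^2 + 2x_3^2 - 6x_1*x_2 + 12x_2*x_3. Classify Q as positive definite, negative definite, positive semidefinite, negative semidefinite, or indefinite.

indefinite

The associated matrix is A = [[-1, -3, 0], [-3, 12, 6], [0, 6, 2]].
Row-reducing A symmetrically gives the diagonal entries -1, 21, 2/7.
Counting signs: 2 positive, 1 negative.
Hence Q is indefinite.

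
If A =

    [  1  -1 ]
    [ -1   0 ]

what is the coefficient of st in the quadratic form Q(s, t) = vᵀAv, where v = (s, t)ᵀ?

The coefficient of st is A[1,2] + A[2,1] = 2·(-1) = -2.

-2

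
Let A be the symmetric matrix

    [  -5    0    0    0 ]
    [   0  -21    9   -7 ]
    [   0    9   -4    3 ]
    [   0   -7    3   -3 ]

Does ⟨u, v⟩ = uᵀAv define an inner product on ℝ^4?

no

Leading principal minors: Δ_1 = -5, Δ_2 = 105, Δ_3 = -15, Δ_4 = 10.
The signs alternate starting with Δ_1 < 0, so by Sylvester's criterion Q is negative definite.
⟨·,·⟩ is an inner product exactly when A is positive definite.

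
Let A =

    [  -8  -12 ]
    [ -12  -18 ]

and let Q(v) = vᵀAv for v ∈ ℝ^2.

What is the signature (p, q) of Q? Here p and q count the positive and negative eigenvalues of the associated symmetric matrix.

(0, 1)

Applying the same elementary operations to the rows and columns of A produces a congruent diagonal matrix with entries -8, 0.
That gives 1 negative, 1 zero pivots.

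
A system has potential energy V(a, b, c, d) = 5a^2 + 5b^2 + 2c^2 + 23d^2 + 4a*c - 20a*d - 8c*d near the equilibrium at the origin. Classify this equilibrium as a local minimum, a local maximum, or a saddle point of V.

local minimum

The Hessian at the origin is H = [[10, 0, 4, -20], [0, 10, 0, 0], [4, 0, 4, -8], [-20, 0, -8, 46]].
Applying the same elementary operations to the rows and columns of H produces a congruent diagonal matrix with entries 10, 10, 12/5, 6.
That gives 4 positive pivots.
H is positive definite, so the origin is a strict local minimum.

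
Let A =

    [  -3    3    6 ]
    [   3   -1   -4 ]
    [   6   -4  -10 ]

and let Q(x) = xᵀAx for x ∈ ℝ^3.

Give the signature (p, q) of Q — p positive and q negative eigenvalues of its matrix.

Row-reducing A symmetrically gives the diagonal entries -3, 2, 0.
Counting signs: 1 positive, 1 negative, 1 zero.

(1, 1)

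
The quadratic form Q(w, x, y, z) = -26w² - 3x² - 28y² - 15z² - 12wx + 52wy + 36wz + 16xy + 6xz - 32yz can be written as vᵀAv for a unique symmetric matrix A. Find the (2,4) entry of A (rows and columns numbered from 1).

3

The coefficient of x·z in Q is 6. For a symmetric A this equals A[2,4] + A[4,2] = 2·A[2,4].
So A[2,4] = 6/2 = 3.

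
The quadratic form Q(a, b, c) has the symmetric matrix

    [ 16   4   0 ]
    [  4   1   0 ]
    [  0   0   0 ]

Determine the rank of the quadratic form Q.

1

Symmetric row and column elimination reduces A to a congruent diagonal form with pivots 16, 0, 0.
Counting signs: 1 positive, 2 zero.
The rank is the number of nonzero pivots: 1.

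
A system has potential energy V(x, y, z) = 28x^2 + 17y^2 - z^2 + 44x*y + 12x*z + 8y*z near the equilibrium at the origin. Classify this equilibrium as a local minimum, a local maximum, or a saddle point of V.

saddle point

The Hessian at the origin is H = [[56, 44, 12], [44, 34, 8], [12, 8, -2]].
An LDLᵀ factorisation of H has diagonal entries 56, -4/7, -1.
So there are 1 positive, 2 negative pivots.
H is indefinite, so the origin is a saddle point.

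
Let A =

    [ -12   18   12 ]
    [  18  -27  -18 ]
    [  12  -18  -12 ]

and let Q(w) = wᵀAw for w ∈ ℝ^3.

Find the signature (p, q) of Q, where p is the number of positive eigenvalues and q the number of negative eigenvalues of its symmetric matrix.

Row-reducing A symmetrically gives the diagonal entries -12, 0, 0.
Counting signs: 1 negative, 2 zero.

(0, 1)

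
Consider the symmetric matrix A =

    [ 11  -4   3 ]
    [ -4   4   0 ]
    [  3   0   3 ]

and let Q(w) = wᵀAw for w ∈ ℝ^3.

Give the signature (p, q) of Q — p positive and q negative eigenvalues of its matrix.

Row-reducing A symmetrically gives the diagonal entries 11, 28/11, 12/7.
That gives 3 positive pivots.

(3, 0)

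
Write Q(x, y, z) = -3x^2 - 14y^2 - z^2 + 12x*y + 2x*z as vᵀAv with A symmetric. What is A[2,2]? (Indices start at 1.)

-14

The coefficient of y^2 in Q is -14, and that is exactly A[2,2].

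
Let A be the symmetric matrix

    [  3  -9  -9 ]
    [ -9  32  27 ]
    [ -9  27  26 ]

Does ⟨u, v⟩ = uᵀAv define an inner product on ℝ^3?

An LDLᵀ factorisation of A has diagonal entries 3, 5, -1.
So there are 2 positive, 1 negative pivots.
Hence Q is indefinite.
⟨·,·⟩ is an inner product exactly when A is positive definite.

no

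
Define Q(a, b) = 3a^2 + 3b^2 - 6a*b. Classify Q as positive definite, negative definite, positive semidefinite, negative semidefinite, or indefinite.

positive semidefinite

Write A = [[3, -3], [-3, 3]].
Row-reducing A symmetrically gives the diagonal entries 3, 0.
Counting signs: 1 positive, 1 zero.
Hence Q is positive semidefinite.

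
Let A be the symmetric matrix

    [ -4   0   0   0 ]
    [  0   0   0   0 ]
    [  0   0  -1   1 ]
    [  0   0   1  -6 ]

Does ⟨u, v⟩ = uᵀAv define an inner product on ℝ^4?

no

Congruent diagonalization of A (simultaneous row and column reduction) yields pivots -4, 0, -1, -5.
So there are 3 negative, 1 zero pivots.
Hence Q is negative semidefinite.
⟨·,·⟩ is an inner product exactly when A is positive definite.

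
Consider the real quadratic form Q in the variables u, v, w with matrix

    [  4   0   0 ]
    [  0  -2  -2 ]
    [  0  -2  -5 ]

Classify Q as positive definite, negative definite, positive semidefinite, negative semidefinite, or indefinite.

Row-reducing A symmetrically gives the diagonal entries 4, -2, -3.
Counting signs: 1 positive, 2 negative.
Hence Q is indefinite.

indefinite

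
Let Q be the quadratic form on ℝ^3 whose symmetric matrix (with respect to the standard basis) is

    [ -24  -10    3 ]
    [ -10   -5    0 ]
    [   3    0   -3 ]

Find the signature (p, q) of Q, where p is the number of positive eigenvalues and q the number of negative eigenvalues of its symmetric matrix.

Symmetric row and column elimination reduces A to a congruent diagonal form with pivots -24, -5/6, -3/4.
Counting signs: 3 negative.

(0, 3)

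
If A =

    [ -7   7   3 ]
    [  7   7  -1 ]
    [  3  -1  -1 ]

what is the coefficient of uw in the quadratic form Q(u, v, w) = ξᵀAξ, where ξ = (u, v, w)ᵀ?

6

The coefficient of uw is A[1,3] + A[3,1] = 2·3 = 6.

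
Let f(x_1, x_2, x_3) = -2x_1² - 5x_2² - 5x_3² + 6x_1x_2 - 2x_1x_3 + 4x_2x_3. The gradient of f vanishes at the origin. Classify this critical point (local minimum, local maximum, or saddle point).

The Hessian at the origin is H = [[-4, 6, -2], [6, -10, 4], [-2, 4, -10]].
Row-reducing H symmetrically gives the diagonal entries -4, -1, -8.
That gives 3 negative pivots.
H is negative definite, so the origin is a strict local maximum.

local maximum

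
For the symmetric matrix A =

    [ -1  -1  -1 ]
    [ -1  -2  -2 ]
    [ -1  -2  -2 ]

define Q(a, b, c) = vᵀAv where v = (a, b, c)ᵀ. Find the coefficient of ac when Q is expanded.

-2

The coefficient of ac is A[1,3] + A[3,1] = 2·(-1) = -2.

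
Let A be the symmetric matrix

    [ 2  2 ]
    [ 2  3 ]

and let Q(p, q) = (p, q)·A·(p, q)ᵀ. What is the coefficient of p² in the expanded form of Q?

2

The coefficient of p² is the diagonal entry A[1,1] = 2.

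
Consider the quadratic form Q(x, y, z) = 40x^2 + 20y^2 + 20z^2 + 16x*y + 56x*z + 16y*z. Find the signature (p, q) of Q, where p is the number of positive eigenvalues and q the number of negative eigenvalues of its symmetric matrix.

(3, 0)

The symmetric matrix is A = [[40, 8, 28], [8, 20, 8], [28, 8, 20]].
Row-reducing A symmetrically gives the diagonal entries 40, 92/5, 2/23.
So there are 3 positive pivots.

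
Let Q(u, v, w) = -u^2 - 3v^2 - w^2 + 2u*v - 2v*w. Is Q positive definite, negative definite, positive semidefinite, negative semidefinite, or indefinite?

Write A = [[-1, 1, 0], [1, -3, -1], [0, -1, -1]].
Congruent diagonalization of A (simultaneous row and column reduction) yields pivots -1, -2, -1/2.
Counting signs: 3 negative.
Hence Q is negative definite.

negative definite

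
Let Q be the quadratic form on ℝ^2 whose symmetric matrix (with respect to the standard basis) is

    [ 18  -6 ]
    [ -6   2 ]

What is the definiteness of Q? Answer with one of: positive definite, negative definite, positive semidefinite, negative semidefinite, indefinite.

Symmetric row and column elimination reduces A to a congruent diagonal form with pivots 18, 0.
So there are 1 positive, 1 zero pivots.
Hence Q is positive semidefinite.

positive semidefinite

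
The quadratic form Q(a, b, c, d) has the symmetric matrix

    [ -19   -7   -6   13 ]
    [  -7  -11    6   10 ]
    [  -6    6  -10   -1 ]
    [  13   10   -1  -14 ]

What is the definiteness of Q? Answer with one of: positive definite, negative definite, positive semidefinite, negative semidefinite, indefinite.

Row-reducing A symmetrically gives the diagonal entries -19, -160/19, -1/10, -15/8.
So there are 4 negative pivots.
Hence Q is negative definite.

negative definite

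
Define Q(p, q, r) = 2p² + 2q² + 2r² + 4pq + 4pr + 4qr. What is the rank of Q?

Write A = [[2, 2, 2], [2, 2, 2], [2, 2, 2]].
Row-reducing A symmetrically gives the diagonal entries 2, 0, 0.
Counting signs: 1 positive, 2 zero.
The rank is the number of nonzero pivots: 1.

1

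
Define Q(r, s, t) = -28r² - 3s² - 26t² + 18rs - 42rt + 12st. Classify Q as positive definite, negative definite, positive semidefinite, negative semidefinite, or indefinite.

negative definite

The symmetric matrix of Q is A = [[-28, 9, -21], [9, -3, 6], [-21, 6, -26]].
Leading principal minors: Δ_1 = -28, Δ_2 = 3, Δ_3 = -15.
The signs alternate starting with Δ_1 < 0, so by Sylvester's criterion Q is negative definite.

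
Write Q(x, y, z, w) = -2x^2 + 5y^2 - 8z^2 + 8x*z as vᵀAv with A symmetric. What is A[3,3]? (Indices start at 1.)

The coefficient of z^2 in Q is -8, and that is exactly A[3,3].

-8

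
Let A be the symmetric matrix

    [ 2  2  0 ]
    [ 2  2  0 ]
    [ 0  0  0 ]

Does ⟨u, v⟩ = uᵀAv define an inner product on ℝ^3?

no

Applying the same elementary operations to the rows and columns of A produces a congruent diagonal matrix with entries 2, 0, 0.
So there are 1 positive, 2 zero pivots.
Hence Q is positive semidefinite.
⟨·,·⟩ is an inner product exactly when A is positive definite.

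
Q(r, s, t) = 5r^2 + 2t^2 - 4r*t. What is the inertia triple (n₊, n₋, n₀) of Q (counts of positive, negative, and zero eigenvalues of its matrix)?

The symmetric matrix is A = [[5, 0, -2], [0, 0, 0], [-2, 0, 2]].
Applying the same elementary operations to the rows and columns of A produces a congruent diagonal matrix with entries 5, 0, 6/5.
So there are 2 positive, 1 zero pivots.

(2, 0, 1)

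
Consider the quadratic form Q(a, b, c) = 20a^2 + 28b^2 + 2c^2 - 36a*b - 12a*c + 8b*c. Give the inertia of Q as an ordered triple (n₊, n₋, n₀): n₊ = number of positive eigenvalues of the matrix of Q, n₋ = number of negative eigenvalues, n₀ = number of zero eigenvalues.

(3, 0, 0)

The associated matrix is A = [[20, -18, -6], [-18, 28, 4], [-6, 4, 2]].
Row-reducing A symmetrically gives the diagonal entries 20, 59/5, 2/59.
Counting signs: 3 positive.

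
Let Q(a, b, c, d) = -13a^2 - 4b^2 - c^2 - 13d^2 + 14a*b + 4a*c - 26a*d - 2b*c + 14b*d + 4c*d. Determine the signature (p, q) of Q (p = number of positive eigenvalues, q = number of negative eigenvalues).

The symmetric matrix is A = [[-13, 7, 2, -13], [7, -4, -1, 7], [2, -1, -1, 2], [-13, 7, 2, -13]].
Row-reducing A symmetrically gives the diagonal entries -13, -3/13, -2/3, 0.
So there are 3 negative, 1 zero pivots.

(0, 3)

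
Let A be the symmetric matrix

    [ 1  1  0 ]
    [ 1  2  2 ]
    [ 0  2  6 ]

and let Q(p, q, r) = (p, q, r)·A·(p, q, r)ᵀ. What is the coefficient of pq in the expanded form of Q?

2

The coefficient of pq is A[1,2] + A[2,1] = 2·1 = 2.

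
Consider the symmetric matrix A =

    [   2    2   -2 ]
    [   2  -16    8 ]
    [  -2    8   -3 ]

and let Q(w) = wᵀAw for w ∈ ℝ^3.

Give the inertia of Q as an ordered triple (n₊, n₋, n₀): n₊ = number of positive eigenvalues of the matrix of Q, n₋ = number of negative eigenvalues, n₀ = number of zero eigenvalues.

(2, 1, 0)

An LDLᵀ factorisation of A has diagonal entries 2, -18, 5/9.
Counting signs: 2 positive, 1 negative.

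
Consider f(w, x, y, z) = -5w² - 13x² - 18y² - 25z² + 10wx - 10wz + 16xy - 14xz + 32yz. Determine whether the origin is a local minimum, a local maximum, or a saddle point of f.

The Hessian at the origin is H = [[-10, 10, 0, -10], [10, -26, 16, -14], [0, 16, -36, 32], [-10, -14, 32, -50]].
Symmetric row and column elimination reduces H to a congruent diagonal form with pivots -10, -16, -20, -4/5.
So there are 4 negative pivots.
H is negative definite, so the origin is a strict local maximum.

local maximum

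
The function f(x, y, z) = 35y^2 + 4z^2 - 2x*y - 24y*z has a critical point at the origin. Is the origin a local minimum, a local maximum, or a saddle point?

The Hessian at the origin is H = [[0, -2, 0], [-2, 70, -24], [0, -24, 8]].
H is indefinite, so the origin is a saddle point.

saddle point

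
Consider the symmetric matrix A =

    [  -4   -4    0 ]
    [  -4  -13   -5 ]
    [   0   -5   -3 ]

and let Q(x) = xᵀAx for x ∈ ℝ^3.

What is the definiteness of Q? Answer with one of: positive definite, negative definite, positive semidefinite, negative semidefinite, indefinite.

negative definite

Applying the same elementary operations to the rows and columns of A produces a congruent diagonal matrix with entries -4, -9, -2/9.
Counting signs: 3 negative.
Hence Q is negative definite.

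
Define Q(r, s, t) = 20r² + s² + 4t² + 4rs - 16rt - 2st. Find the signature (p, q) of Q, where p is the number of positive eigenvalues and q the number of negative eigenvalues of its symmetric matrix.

(3, 0)

Write A = [[20, 2, -8], [2, 1, -1], [-8, -1, 4]].
An LDLᵀ factorisation of A has diagonal entries 20, 4/5, 3/4.
Counting signs: 3 positive.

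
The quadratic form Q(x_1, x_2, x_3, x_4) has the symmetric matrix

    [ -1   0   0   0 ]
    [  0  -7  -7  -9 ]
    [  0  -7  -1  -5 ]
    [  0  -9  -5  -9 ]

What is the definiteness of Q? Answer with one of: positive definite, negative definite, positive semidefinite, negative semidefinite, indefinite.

indefinite

Applying the same elementary operations to the rows and columns of A produces a congruent diagonal matrix with entries -1, -7, 6, -2/21.
Counting signs: 1 positive, 3 negative.
Hence Q is indefinite.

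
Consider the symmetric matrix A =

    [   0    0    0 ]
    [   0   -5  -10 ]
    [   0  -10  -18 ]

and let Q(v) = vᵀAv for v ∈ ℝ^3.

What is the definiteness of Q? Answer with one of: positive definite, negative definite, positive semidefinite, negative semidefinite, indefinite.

Applying the same elementary operations to the rows and columns of A produces a congruent diagonal matrix with entries 0, -5, 2.
Counting signs: 1 positive, 1 negative, 1 zero.
Hence Q is indefinite.

indefinite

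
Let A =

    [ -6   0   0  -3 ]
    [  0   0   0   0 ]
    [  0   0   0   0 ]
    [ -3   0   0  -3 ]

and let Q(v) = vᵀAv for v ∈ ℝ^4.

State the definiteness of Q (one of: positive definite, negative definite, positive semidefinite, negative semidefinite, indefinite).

Row-reducing A symmetrically gives the diagonal entries -6, 0, 0, -3/2.
So there are 2 negative, 2 zero pivots.
Hence Q is negative semidefinite.

negative semidefinite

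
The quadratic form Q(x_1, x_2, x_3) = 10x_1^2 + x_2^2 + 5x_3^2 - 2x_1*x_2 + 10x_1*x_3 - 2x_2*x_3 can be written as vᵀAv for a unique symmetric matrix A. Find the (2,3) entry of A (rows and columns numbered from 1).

The coefficient of x_2·x_3 in Q is -2. For a symmetric A this equals A[2,3] + A[3,2] = 2·A[2,3].
So A[2,3] = -2/2 = -1.

-1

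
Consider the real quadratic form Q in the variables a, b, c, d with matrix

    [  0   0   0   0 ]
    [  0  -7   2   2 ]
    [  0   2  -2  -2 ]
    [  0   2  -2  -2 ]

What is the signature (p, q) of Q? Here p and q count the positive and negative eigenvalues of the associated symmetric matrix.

Applying the same elementary operations to the rows and columns of A produces a congruent diagonal matrix with entries 0, -7, -10/7, 0.
Counting signs: 2 negative, 2 zero.

(0, 2)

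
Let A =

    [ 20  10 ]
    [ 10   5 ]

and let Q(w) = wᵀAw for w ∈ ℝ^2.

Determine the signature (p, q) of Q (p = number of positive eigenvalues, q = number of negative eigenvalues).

Symmetric row and column elimination reduces A to a congruent diagonal form with pivots 20, 0.
Counting signs: 1 positive, 1 zero.

(1, 0)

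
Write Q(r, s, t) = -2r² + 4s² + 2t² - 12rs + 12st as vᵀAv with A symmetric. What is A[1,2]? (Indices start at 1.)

The coefficient of r·s in Q is -12. For a symmetric A this equals A[1,2] + A[2,1] = 2·A[1,2].
So A[1,2] = -12/2 = -6.

-6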